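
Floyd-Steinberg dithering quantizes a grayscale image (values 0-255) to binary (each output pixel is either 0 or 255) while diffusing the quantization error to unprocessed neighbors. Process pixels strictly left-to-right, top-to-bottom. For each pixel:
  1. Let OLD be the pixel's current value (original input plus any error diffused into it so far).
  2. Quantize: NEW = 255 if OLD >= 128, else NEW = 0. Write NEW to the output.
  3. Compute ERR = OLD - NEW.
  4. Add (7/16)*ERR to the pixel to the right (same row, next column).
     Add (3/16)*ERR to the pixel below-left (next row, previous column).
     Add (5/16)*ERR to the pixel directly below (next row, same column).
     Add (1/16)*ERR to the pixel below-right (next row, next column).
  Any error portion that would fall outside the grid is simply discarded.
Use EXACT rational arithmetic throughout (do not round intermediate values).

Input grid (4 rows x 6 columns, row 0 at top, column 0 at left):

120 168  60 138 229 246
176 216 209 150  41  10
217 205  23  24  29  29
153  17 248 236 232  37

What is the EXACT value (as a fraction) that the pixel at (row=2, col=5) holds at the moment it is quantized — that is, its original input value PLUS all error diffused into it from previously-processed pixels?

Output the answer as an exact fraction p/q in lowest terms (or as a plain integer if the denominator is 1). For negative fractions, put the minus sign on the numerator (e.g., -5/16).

(0,0): OLD=120 → NEW=0, ERR=120
(0,1): OLD=441/2 → NEW=255, ERR=-69/2
(0,2): OLD=1437/32 → NEW=0, ERR=1437/32
(0,3): OLD=80715/512 → NEW=255, ERR=-49845/512
(0,4): OLD=1527053/8192 → NEW=255, ERR=-561907/8192
(0,5): OLD=28310363/131072 → NEW=255, ERR=-5112997/131072
(1,0): OLD=6625/32 → NEW=255, ERR=-1535/32
(1,1): OLD=51239/256 → NEW=255, ERR=-14041/256
(1,2): OLD=1463315/8192 → NEW=255, ERR=-625645/8192
(1,3): OLD=2493959/32768 → NEW=0, ERR=2493959/32768
(1,4): OLD=82762213/2097152 → NEW=0, ERR=82762213/2097152
(1,5): OLD=361991859/33554432 → NEW=0, ERR=361991859/33554432
(2,0): OLD=785309/4096 → NEW=255, ERR=-259171/4096
(2,1): OLD=18724911/131072 → NEW=255, ERR=-14698449/131072
(2,2): OLD=-81967731/2097152 → NEW=0, ERR=-81967731/2097152
(2,3): OLD=558860325/16777216 → NEW=0, ERR=558860325/16777216
(2,4): OLD=33654067631/536870912 → NEW=0, ERR=33654067631/536870912
(2,5): OLD=534833051833/8589934592 → NEW=0, ERR=534833051833/8589934592
Target (2,5): original=29, with diffused error = 534833051833/8589934592

Answer: 534833051833/8589934592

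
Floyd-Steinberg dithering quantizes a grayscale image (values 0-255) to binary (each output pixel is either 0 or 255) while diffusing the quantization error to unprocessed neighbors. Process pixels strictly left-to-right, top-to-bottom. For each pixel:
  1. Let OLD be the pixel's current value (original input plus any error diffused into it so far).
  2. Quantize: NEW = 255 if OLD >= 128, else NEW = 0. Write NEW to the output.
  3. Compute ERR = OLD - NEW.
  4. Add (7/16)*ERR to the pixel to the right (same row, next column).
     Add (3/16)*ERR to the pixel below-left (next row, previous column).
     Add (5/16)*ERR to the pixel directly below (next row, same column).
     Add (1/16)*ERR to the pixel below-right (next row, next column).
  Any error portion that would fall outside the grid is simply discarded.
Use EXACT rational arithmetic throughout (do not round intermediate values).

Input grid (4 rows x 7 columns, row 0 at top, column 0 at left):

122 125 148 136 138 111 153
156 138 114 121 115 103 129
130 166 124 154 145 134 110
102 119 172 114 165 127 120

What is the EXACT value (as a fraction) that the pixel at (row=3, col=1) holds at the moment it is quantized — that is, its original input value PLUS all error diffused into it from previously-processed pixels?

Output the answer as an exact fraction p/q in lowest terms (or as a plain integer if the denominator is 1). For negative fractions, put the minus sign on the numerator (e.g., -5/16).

Answer: 6205112969/67108864

Derivation:
(0,0): OLD=122 → NEW=0, ERR=122
(0,1): OLD=1427/8 → NEW=255, ERR=-613/8
(0,2): OLD=14653/128 → NEW=0, ERR=14653/128
(0,3): OLD=381099/2048 → NEW=255, ERR=-141141/2048
(0,4): OLD=3533997/32768 → NEW=0, ERR=3533997/32768
(0,5): OLD=82933947/524288 → NEW=255, ERR=-50759493/524288
(0,6): OLD=928140573/8388608 → NEW=0, ERR=928140573/8388608
(1,0): OLD=23009/128 → NEW=255, ERR=-9631/128
(1,1): OLD=112871/1024 → NEW=0, ERR=112871/1024
(1,2): OLD=5907635/32768 → NEW=255, ERR=-2448205/32768
(1,3): OLD=12340823/131072 → NEW=0, ERR=12340823/131072
(1,4): OLD=1404542149/8388608 → NEW=255, ERR=-734552891/8388608
(1,5): OLD=4155460629/67108864 → NEW=0, ERR=4155460629/67108864
(1,6): OLD=198229327515/1073741824 → NEW=255, ERR=-75574837605/1073741824
(2,0): OLD=2083293/16384 → NEW=0, ERR=2083293/16384
(2,1): OLD=124447119/524288 → NEW=255, ERR=-9246321/524288
(2,2): OLD=985486573/8388608 → NEW=0, ERR=985486573/8388608
(2,3): OLD=14343300165/67108864 → NEW=255, ERR=-2769460155/67108864
(2,4): OLD=62854555509/536870912 → NEW=0, ERR=62854555509/536870912
(2,5): OLD=3193755815239/17179869184 → NEW=255, ERR=-1187110826681/17179869184
(2,6): OLD=16944604889697/274877906944 → NEW=0, ERR=16944604889697/274877906944
(3,0): OLD=1161225933/8388608 → NEW=255, ERR=-977869107/8388608
(3,1): OLD=6205112969/67108864 → NEW=0, ERR=6205112969/67108864
Target (3,1): original=119, with diffused error = 6205112969/67108864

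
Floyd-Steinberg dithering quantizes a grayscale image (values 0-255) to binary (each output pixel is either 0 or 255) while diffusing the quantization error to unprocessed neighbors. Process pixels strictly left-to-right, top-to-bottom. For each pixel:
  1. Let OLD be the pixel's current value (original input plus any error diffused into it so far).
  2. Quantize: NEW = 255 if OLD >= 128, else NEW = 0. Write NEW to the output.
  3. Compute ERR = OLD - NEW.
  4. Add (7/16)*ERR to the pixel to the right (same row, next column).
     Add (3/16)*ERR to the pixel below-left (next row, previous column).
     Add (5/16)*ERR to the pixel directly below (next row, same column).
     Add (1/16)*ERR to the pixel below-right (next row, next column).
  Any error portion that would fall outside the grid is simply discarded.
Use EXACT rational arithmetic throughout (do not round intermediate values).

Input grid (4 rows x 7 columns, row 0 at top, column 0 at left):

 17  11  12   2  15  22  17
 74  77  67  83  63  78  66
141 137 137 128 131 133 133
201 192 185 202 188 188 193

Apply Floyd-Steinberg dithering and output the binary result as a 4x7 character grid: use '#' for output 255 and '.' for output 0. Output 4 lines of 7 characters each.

(0,0): OLD=17 → NEW=0, ERR=17
(0,1): OLD=295/16 → NEW=0, ERR=295/16
(0,2): OLD=5137/256 → NEW=0, ERR=5137/256
(0,3): OLD=44151/4096 → NEW=0, ERR=44151/4096
(0,4): OLD=1292097/65536 → NEW=0, ERR=1292097/65536
(0,5): OLD=32113351/1048576 → NEW=0, ERR=32113351/1048576
(0,6): OLD=510006129/16777216 → NEW=0, ERR=510006129/16777216
(1,0): OLD=21189/256 → NEW=0, ERR=21189/256
(1,1): OLD=253539/2048 → NEW=0, ERR=253539/2048
(1,2): OLD=8559391/65536 → NEW=255, ERR=-8152289/65536
(1,3): OLD=9672307/262144 → NEW=0, ERR=9672307/262144
(1,4): OLD=1538799673/16777216 → NEW=0, ERR=1538799673/16777216
(1,5): OLD=18069713289/134217728 → NEW=255, ERR=-16155807351/134217728
(1,6): OLD=53154023399/2147483648 → NEW=0, ERR=53154023399/2147483648
(2,0): OLD=6228465/32768 → NEW=255, ERR=-2127375/32768
(2,1): OLD=135405419/1048576 → NEW=255, ERR=-131981461/1048576
(2,2): OLD=968304897/16777216 → NEW=0, ERR=968304897/16777216
(2,3): OLD=23381211961/134217728 → NEW=255, ERR=-10844308679/134217728
(2,4): OLD=111723491593/1073741824 → NEW=0, ERR=111723491593/1073741824
(2,5): OLD=5197937925507/34359738368 → NEW=255, ERR=-3563795358333/34359738368
(2,6): OLD=48287390928837/549755813888 → NEW=0, ERR=48287390928837/549755813888
(3,0): OLD=2635896033/16777216 → NEW=255, ERR=-1642294047/16777216
(3,1): OLD=15650365517/134217728 → NEW=0, ERR=15650365517/134217728
(3,2): OLD=248071338167/1073741824 → NEW=255, ERR=-25732826953/1073741824
(3,3): OLD=813393356881/4294967296 → NEW=255, ERR=-281823303599/4294967296
(3,4): OLD=91980217567457/549755813888 → NEW=255, ERR=-48207514973983/549755813888
(3,5): OLD=616586927586355/4398046511104 → NEW=255, ERR=-504914932745165/4398046511104
(3,6): OLD=11522092928359853/70368744177664 → NEW=255, ERR=-6421936836944467/70368744177664
Row 0: .......
Row 1: ..#..#.
Row 2: ##.#.#.
Row 3: #.#####

Answer: .......
..#..#.
##.#.#.
#.#####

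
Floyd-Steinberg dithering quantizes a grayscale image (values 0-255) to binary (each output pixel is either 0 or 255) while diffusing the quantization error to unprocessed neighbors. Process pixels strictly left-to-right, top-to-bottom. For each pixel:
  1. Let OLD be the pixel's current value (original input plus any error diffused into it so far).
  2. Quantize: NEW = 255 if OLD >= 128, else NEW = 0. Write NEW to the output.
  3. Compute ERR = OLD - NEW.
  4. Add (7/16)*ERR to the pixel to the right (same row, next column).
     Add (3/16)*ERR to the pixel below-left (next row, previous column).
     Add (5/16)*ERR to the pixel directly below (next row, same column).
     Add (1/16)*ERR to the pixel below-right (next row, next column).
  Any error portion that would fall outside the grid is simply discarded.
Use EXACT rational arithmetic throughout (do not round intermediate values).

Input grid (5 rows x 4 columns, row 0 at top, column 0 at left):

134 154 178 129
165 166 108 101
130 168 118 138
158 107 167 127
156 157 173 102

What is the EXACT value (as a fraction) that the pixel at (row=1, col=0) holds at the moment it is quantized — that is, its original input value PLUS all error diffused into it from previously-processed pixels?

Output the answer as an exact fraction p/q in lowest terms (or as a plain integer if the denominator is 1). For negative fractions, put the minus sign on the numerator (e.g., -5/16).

Answer: 37411/256

Derivation:
(0,0): OLD=134 → NEW=255, ERR=-121
(0,1): OLD=1617/16 → NEW=0, ERR=1617/16
(0,2): OLD=56887/256 → NEW=255, ERR=-8393/256
(0,3): OLD=469633/4096 → NEW=0, ERR=469633/4096
(1,0): OLD=37411/256 → NEW=255, ERR=-27869/256
Target (1,0): original=165, with diffused error = 37411/256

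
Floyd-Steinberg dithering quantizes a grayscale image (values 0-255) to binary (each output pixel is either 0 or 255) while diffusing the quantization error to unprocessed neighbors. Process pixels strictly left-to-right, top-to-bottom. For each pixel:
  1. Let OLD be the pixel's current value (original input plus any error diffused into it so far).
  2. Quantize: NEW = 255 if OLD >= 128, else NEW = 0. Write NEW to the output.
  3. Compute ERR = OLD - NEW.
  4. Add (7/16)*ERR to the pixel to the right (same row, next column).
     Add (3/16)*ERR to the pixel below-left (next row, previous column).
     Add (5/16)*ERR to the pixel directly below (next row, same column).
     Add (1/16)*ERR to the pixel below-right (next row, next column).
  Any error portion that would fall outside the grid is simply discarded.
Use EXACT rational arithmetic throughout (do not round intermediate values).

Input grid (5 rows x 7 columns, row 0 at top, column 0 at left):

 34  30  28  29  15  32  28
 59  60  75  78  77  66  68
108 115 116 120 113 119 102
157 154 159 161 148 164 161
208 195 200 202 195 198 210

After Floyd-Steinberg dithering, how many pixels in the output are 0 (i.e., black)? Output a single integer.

(0,0): OLD=34 → NEW=0, ERR=34
(0,1): OLD=359/8 → NEW=0, ERR=359/8
(0,2): OLD=6097/128 → NEW=0, ERR=6097/128
(0,3): OLD=102071/2048 → NEW=0, ERR=102071/2048
(0,4): OLD=1206017/32768 → NEW=0, ERR=1206017/32768
(0,5): OLD=25219335/524288 → NEW=0, ERR=25219335/524288
(0,6): OLD=411416369/8388608 → NEW=0, ERR=411416369/8388608
(1,0): OLD=9989/128 → NEW=0, ERR=9989/128
(1,1): OLD=122083/1024 → NEW=0, ERR=122083/1024
(1,2): OLD=5052639/32768 → NEW=255, ERR=-3303201/32768
(1,3): OLD=7779155/131072 → NEW=0, ERR=7779155/131072
(1,4): OLD=1062008697/8388608 → NEW=0, ERR=1062008697/8388608
(1,5): OLD=9926483593/67108864 → NEW=255, ERR=-7186276727/67108864
(1,6): OLD=42395236583/1073741824 → NEW=0, ERR=42395236583/1073741824
(2,0): OLD=2535281/16384 → NEW=255, ERR=-1642639/16384
(2,1): OLD=49477035/524288 → NEW=0, ERR=49477035/524288
(2,2): OLD=1211018049/8388608 → NEW=255, ERR=-928076991/8388608
(2,3): OLD=7219662329/67108864 → NEW=0, ERR=7219662329/67108864
(2,4): OLD=98387453737/536870912 → NEW=255, ERR=-38514628823/536870912
(2,5): OLD=1193420314179/17179869184 → NEW=0, ERR=1193420314179/17179869184
(2,6): OLD=37943420792069/274877906944 → NEW=255, ERR=-32150445478651/274877906944
(3,0): OLD=1202620321/8388608 → NEW=255, ERR=-936474719/8388608
(3,1): OLD=7223553869/67108864 → NEW=0, ERR=7223553869/67108864
(3,2): OLD=106079397463/536870912 → NEW=255, ERR=-30822685097/536870912
(3,3): OLD=320266588225/2147483648 → NEW=255, ERR=-227341742015/2147483648
(3,4): OLD=27216946561953/274877906944 → NEW=0, ERR=27216946561953/274877906944
(3,5): OLD=445550526247859/2199023255552 → NEW=255, ERR=-115200403917901/2199023255552
(3,6): OLD=3725021059945517/35184372088832 → NEW=0, ERR=3725021059945517/35184372088832
(4,0): OLD=207549972239/1073741824 → NEW=255, ERR=-66254192881/1073741824
(4,1): OLD=3159374575619/17179869184 → NEW=255, ERR=-1221492066301/17179869184
(4,2): OLD=37886535291277/274877906944 → NEW=255, ERR=-32207330979443/274877906944
(4,3): OLD=291662494206751/2199023255552 → NEW=255, ERR=-269088435959009/2199023255552
(4,4): OLD=2743806106255117/17592186044416 → NEW=255, ERR=-1742201335070963/17592186044416
(4,5): OLD=92516072112760749/562949953421312 → NEW=255, ERR=-51036166009673811/562949953421312
(4,6): OLD=1802769062820550347/9007199254740992 → NEW=255, ERR=-494066747138402613/9007199254740992
Output grid:
  Row 0: .......  (7 black, running=7)
  Row 1: ..#..#.  (5 black, running=12)
  Row 2: #.#.#.#  (3 black, running=15)
  Row 3: #.##.#.  (3 black, running=18)
  Row 4: #######  (0 black, running=18)

Answer: 18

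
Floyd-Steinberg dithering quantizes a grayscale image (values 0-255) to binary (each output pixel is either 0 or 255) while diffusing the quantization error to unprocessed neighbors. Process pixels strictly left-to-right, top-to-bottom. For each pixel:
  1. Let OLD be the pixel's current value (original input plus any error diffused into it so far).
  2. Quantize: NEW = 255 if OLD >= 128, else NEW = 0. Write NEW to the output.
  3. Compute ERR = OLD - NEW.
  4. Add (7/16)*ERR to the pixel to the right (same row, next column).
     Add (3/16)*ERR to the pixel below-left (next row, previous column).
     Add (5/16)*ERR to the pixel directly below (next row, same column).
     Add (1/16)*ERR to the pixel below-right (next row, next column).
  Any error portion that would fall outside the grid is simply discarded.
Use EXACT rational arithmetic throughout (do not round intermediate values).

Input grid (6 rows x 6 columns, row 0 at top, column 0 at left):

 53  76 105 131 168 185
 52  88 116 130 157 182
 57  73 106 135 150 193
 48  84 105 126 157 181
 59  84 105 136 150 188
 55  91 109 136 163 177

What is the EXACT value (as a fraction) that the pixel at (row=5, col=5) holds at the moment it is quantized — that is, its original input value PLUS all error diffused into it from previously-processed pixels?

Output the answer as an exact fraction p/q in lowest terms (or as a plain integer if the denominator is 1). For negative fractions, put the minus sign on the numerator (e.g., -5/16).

(0,0): OLD=53 → NEW=0, ERR=53
(0,1): OLD=1587/16 → NEW=0, ERR=1587/16
(0,2): OLD=37989/256 → NEW=255, ERR=-27291/256
(0,3): OLD=345539/4096 → NEW=0, ERR=345539/4096
(0,4): OLD=13428821/65536 → NEW=255, ERR=-3282859/65536
(0,5): OLD=171006547/1048576 → NEW=255, ERR=-96380333/1048576
(1,0): OLD=22313/256 → NEW=0, ERR=22313/256
(1,1): OLD=287647/2048 → NEW=255, ERR=-234593/2048
(1,2): OLD=3577483/65536 → NEW=0, ERR=3577483/65536
(1,3): OLD=43041327/262144 → NEW=255, ERR=-23805393/262144
(1,4): OLD=1504160173/16777216 → NEW=0, ERR=1504160173/16777216
(1,5): OLD=50833535659/268435456 → NEW=255, ERR=-17617505621/268435456
(2,0): OLD=2056517/32768 → NEW=0, ERR=2056517/32768
(2,1): OLD=84246983/1048576 → NEW=0, ERR=84246983/1048576
(2,2): OLD=2248536085/16777216 → NEW=255, ERR=-2029653995/16777216
(2,3): OLD=9920899501/134217728 → NEW=0, ERR=9920899501/134217728
(2,4): OLD=826241261959/4294967296 → NEW=255, ERR=-268975398521/4294967296
(2,5): OLD=10355695775009/68719476736 → NEW=255, ERR=-7167770792671/68719476736
(3,0): OLD=1387090037/16777216 → NEW=0, ERR=1387090037/16777216
(3,1): OLD=16980970961/134217728 → NEW=0, ERR=16980970961/134217728
(3,2): OLD=151856366147/1073741824 → NEW=255, ERR=-121947798973/1073741824
(3,3): OLD=5504941999369/68719476736 → NEW=0, ERR=5504941999369/68719476736
(3,4): OLD=86608037920617/549755813888 → NEW=255, ERR=-53579694620823/549755813888
(3,5): OLD=895895291956359/8796093022208 → NEW=0, ERR=895895291956359/8796093022208
(4,0): OLD=233128049595/2147483648 → NEW=0, ERR=233128049595/2147483648
(4,1): OLD=5322452777855/34359738368 → NEW=255, ERR=-3439280505985/34359738368
(4,2): OLD=53484581291469/1099511627776 → NEW=0, ERR=53484581291469/1099511627776
(4,3): OLD=2760972017157089/17592186044416 → NEW=255, ERR=-1725035424168991/17592186044416
(4,4): OLD=28357884301660401/281474976710656 → NEW=0, ERR=28357884301660401/281474976710656
(4,5): OLD=1161092363124432119/4503599627370496 → NEW=255, ERR=12674458144955639/4503599627370496
(5,0): OLD=38568972213485/549755813888 → NEW=0, ERR=38568972213485/549755813888
(5,1): OLD=1870384965340093/17592186044416 → NEW=0, ERR=1870384965340093/17592186044416
(5,2): OLD=20558107915294191/140737488355328 → NEW=255, ERR=-15329951615314449/140737488355328
(5,3): OLD=358633098490063157/4503599627370496 → NEW=0, ERR=358633098490063157/4503599627370496
(5,4): OLD=2015108070949141621/9007199254740992 → NEW=255, ERR=-281727739009811339/9007199254740992
(5,5): OLD=24570490995460499193/144115188075855872 → NEW=255, ERR=-12178881963882748167/144115188075855872
Target (5,5): original=177, with diffused error = 24570490995460499193/144115188075855872

Answer: 24570490995460499193/144115188075855872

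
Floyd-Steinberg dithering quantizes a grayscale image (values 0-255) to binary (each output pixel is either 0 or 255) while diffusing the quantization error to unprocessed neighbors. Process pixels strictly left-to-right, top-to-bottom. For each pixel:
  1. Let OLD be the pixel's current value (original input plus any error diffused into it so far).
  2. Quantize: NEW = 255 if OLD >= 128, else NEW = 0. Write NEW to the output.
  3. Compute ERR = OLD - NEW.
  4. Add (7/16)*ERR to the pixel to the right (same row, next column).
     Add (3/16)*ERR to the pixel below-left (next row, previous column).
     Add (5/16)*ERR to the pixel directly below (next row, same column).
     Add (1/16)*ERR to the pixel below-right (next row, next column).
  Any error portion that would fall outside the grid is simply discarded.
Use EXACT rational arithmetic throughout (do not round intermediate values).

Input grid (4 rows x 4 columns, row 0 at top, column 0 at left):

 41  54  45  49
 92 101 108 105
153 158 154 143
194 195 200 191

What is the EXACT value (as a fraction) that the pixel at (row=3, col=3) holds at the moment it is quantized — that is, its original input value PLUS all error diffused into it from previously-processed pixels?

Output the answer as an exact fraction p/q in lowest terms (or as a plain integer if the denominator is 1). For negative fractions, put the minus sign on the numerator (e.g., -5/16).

(0,0): OLD=41 → NEW=0, ERR=41
(0,1): OLD=1151/16 → NEW=0, ERR=1151/16
(0,2): OLD=19577/256 → NEW=0, ERR=19577/256
(0,3): OLD=337743/4096 → NEW=0, ERR=337743/4096
(1,0): OLD=30285/256 → NEW=0, ERR=30285/256
(1,1): OLD=393499/2048 → NEW=255, ERR=-128741/2048
(1,2): OLD=8149559/65536 → NEW=0, ERR=8149559/65536
(1,3): OLD=199178545/1048576 → NEW=255, ERR=-68208335/1048576
(2,0): OLD=5838681/32768 → NEW=255, ERR=-2517159/32768
(2,1): OLD=142037859/1048576 → NEW=255, ERR=-125349021/1048576
(2,2): OLD=260959055/2097152 → NEW=0, ERR=260959055/2097152
(2,3): OLD=6203699699/33554432 → NEW=255, ERR=-2352680461/33554432
(3,0): OLD=2475987401/16777216 → NEW=255, ERR=-1802202679/16777216
(3,1): OLD=34675805399/268435456 → NEW=255, ERR=-33775235881/268435456
(3,2): OLD=701026922793/4294967296 → NEW=255, ERR=-394189737687/4294967296
(3,3): OLD=9394820542367/68719476736 → NEW=255, ERR=-8128646025313/68719476736
Target (3,3): original=191, with diffused error = 9394820542367/68719476736

Answer: 9394820542367/68719476736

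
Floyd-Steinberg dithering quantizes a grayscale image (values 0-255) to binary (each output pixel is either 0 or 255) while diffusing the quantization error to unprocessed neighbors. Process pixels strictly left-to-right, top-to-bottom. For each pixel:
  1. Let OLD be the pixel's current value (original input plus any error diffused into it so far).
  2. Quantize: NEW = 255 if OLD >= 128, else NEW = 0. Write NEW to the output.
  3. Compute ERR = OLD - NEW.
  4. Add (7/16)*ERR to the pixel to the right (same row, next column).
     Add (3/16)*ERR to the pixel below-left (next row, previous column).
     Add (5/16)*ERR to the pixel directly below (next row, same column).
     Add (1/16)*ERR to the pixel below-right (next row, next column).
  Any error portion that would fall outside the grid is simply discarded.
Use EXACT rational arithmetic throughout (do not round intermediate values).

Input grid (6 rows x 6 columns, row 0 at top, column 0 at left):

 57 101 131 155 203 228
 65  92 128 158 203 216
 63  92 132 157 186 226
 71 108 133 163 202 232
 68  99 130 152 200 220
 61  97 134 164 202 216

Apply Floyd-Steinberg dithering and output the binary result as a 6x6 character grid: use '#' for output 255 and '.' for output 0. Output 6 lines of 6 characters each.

(0,0): OLD=57 → NEW=0, ERR=57
(0,1): OLD=2015/16 → NEW=0, ERR=2015/16
(0,2): OLD=47641/256 → NEW=255, ERR=-17639/256
(0,3): OLD=511407/4096 → NEW=0, ERR=511407/4096
(0,4): OLD=16883657/65536 → NEW=255, ERR=171977/65536
(0,5): OLD=240279167/1048576 → NEW=255, ERR=-27107713/1048576
(1,0): OLD=27245/256 → NEW=0, ERR=27245/256
(1,1): OLD=345211/2048 → NEW=255, ERR=-177029/2048
(1,2): OLD=6549143/65536 → NEW=0, ERR=6549143/65536
(1,3): OLD=62107979/262144 → NEW=255, ERR=-4738741/262144
(1,4): OLD=3336445313/16777216 → NEW=255, ERR=-941744767/16777216
(1,5): OLD=49265254199/268435456 → NEW=255, ERR=-19185787081/268435456
(2,0): OLD=2623097/32768 → NEW=0, ERR=2623097/32768
(2,1): OLD=131489859/1048576 → NEW=0, ERR=131489859/1048576
(2,2): OLD=3511449225/16777216 → NEW=255, ERR=-766740855/16777216
(2,3): OLD=17056064897/134217728 → NEW=0, ERR=17056064897/134217728
(2,4): OLD=899899412227/4294967296 → NEW=255, ERR=-195317248253/4294967296
(2,5): OLD=12387431377733/68719476736 → NEW=255, ERR=-5136035189947/68719476736
(3,0): OLD=2005347433/16777216 → NEW=0, ERR=2005347433/16777216
(3,1): OLD=26295226549/134217728 → NEW=255, ERR=-7930294091/134217728
(3,2): OLD=133716264495/1073741824 → NEW=0, ERR=133716264495/1073741824
(3,3): OLD=16892063093709/68719476736 → NEW=255, ERR=-631403473971/68719476736
(3,4): OLD=97690372145069/549755813888 → NEW=255, ERR=-42497360396371/549755813888
(3,5): OLD=1512770043003395/8796093022208 → NEW=255, ERR=-730233677659645/8796093022208
(4,0): OLD=202451903111/2147483648 → NEW=0, ERR=202451903111/2147483648
(4,1): OLD=5243335951323/34359738368 → NEW=255, ERR=-3518397332517/34359738368
(4,2): OLD=130513632597537/1099511627776 → NEW=0, ERR=130513632597537/1099511627776
(4,3): OLD=3419036721480965/17592186044416 → NEW=255, ERR=-1066970719845115/17592186044416
(4,4): OLD=37483581284501589/281474976710656 → NEW=255, ERR=-34292537776715691/281474976710656
(4,5): OLD=612148116636014131/4503599627370496 → NEW=255, ERR=-536269788343462349/4503599627370496
(5,0): OLD=39176064898497/549755813888 → NEW=0, ERR=39176064898497/549755813888
(5,1): OLD=2187159653870033/17592186044416 → NEW=0, ERR=2187159653870033/17592186044416
(5,2): OLD=29233261735168523/140737488355328 → NEW=255, ERR=-6654797795440117/140737488355328
(5,3): OLD=490599388779812905/4503599627370496 → NEW=0, ERR=490599388779812905/4503599627370496
(5,4): OLD=1670559103209017705/9007199254740992 → NEW=255, ERR=-626276706749935255/9007199254740992
(5,5): OLD=20284884584845795965/144115188075855872 → NEW=255, ERR=-16464488374497451395/144115188075855872
Row 0: ..#.##
Row 1: .#.###
Row 2: ..#.##
Row 3: .#.###
Row 4: .#.###
Row 5: ..#.##

Answer: ..#.##
.#.###
..#.##
.#.###
.#.###
..#.##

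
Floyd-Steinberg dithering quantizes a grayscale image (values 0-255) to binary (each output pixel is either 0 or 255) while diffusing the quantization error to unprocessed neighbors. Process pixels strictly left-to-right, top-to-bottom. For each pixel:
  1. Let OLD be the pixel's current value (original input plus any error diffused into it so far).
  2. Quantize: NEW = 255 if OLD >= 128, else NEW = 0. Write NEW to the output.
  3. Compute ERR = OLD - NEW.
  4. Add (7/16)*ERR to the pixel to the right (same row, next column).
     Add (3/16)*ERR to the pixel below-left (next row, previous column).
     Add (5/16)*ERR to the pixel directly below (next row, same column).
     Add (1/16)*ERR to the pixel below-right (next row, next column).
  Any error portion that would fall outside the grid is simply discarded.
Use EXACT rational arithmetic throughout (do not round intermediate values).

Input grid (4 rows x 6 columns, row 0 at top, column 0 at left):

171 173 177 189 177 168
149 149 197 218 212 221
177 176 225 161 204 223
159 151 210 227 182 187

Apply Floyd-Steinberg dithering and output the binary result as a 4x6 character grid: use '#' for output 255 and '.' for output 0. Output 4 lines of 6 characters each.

Answer: ##.###
.####.
#.#.##
######

Derivation:
(0,0): OLD=171 → NEW=255, ERR=-84
(0,1): OLD=545/4 → NEW=255, ERR=-475/4
(0,2): OLD=8003/64 → NEW=0, ERR=8003/64
(0,3): OLD=249557/1024 → NEW=255, ERR=-11563/1024
(0,4): OLD=2819027/16384 → NEW=255, ERR=-1358893/16384
(0,5): OLD=34527941/262144 → NEW=255, ERR=-32318779/262144
(1,0): OLD=6431/64 → NEW=0, ERR=6431/64
(1,1): OLD=89113/512 → NEW=255, ERR=-41447/512
(1,2): OLD=3131341/16384 → NEW=255, ERR=-1046579/16384
(1,3): OLD=11717097/65536 → NEW=255, ERR=-4994583/65536
(1,4): OLD=540716219/4194304 → NEW=255, ERR=-528831301/4194304
(1,5): OLD=8195860909/67108864 → NEW=0, ERR=8195860909/67108864
(2,0): OLD=1582883/8192 → NEW=255, ERR=-506077/8192
(2,1): OLD=30927345/262144 → NEW=0, ERR=30927345/262144
(2,2): OLD=995327635/4194304 → NEW=255, ERR=-74219885/4194304
(2,3): OLD=3416151611/33554432 → NEW=0, ERR=3416151611/33554432
(2,4): OLD=244036080305/1073741824 → NEW=255, ERR=-29768084815/1073741824
(2,5): OLD=4143022293991/17179869184 → NEW=255, ERR=-237844347929/17179869184
(3,0): OLD=678704051/4194304 → NEW=255, ERR=-390843469/4194304
(3,1): OLD=4694975351/33554432 → NEW=255, ERR=-3861404809/33554432
(3,2): OLD=48475708725/268435456 → NEW=255, ERR=-19975332555/268435456
(3,3): OLD=3778800705983/17179869184 → NEW=255, ERR=-602065935937/17179869184
(3,4): OLD=22233703654047/137438953472 → NEW=255, ERR=-12813229481313/137438953472
(3,5): OLD=308200653645553/2199023255552 → NEW=255, ERR=-252550276520207/2199023255552
Row 0: ##.###
Row 1: .####.
Row 2: #.#.##
Row 3: ######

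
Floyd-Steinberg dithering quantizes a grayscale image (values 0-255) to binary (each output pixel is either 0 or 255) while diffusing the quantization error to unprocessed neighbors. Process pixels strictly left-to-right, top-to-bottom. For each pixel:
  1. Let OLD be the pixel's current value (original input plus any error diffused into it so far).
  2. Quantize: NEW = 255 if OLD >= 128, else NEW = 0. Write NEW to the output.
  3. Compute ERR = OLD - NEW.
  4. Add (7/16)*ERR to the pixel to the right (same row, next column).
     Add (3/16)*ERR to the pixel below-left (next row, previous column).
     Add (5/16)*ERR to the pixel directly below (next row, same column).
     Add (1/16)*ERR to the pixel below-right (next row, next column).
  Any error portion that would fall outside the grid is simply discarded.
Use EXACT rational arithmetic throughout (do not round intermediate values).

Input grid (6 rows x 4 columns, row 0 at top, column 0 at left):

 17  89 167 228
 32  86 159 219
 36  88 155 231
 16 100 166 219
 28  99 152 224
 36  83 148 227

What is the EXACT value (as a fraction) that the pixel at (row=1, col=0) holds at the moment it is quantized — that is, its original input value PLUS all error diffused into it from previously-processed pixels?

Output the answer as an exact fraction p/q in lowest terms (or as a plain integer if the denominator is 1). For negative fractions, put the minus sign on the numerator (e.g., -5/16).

Answer: 14181/256

Derivation:
(0,0): OLD=17 → NEW=0, ERR=17
(0,1): OLD=1543/16 → NEW=0, ERR=1543/16
(0,2): OLD=53553/256 → NEW=255, ERR=-11727/256
(0,3): OLD=851799/4096 → NEW=255, ERR=-192681/4096
(1,0): OLD=14181/256 → NEW=0, ERR=14181/256
Target (1,0): original=32, with diffused error = 14181/256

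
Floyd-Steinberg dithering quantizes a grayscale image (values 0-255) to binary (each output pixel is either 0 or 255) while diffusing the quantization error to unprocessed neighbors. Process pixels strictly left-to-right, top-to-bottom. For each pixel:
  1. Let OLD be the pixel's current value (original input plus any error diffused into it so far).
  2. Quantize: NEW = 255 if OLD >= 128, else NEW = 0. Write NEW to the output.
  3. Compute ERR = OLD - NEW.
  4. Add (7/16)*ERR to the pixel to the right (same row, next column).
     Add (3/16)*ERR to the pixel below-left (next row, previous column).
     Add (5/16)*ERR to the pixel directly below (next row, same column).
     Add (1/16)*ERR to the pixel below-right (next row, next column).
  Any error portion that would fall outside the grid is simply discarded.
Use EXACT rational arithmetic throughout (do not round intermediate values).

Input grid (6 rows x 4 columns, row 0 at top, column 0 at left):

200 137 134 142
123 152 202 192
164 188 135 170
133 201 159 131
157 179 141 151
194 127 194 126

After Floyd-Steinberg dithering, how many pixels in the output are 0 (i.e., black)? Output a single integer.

(0,0): OLD=200 → NEW=255, ERR=-55
(0,1): OLD=1807/16 → NEW=0, ERR=1807/16
(0,2): OLD=46953/256 → NEW=255, ERR=-18327/256
(0,3): OLD=453343/4096 → NEW=0, ERR=453343/4096
(1,0): OLD=32509/256 → NEW=0, ERR=32509/256
(1,1): OLD=462827/2048 → NEW=255, ERR=-59413/2048
(1,2): OLD=12762951/65536 → NEW=255, ERR=-3948729/65536
(1,3): OLD=205261217/1048576 → NEW=255, ERR=-62125663/1048576
(2,0): OLD=6496073/32768 → NEW=255, ERR=-1859767/32768
(2,1): OLD=158065587/1048576 → NEW=255, ERR=-109321293/1048576
(2,2): OLD=120872543/2097152 → NEW=0, ERR=120872543/2097152
(2,3): OLD=5802745283/33554432 → NEW=255, ERR=-2753634877/33554432
(3,0): OLD=1605843129/16777216 → NEW=0, ERR=1605843129/16777216
(3,1): OLD=58399465447/268435456 → NEW=255, ERR=-10051575833/268435456
(3,2): OLD=595823708697/4294967296 → NEW=255, ERR=-499392951783/4294967296
(3,3): OLD=3991721436719/68719476736 → NEW=0, ERR=3991721436719/68719476736
(4,0): OLD=772622588293/4294967296 → NEW=255, ERR=-322594072187/4294967296
(4,1): OLD=4075709374735/34359738368 → NEW=0, ERR=4075709374735/34359738368
(4,2): OLD=181541595516975/1099511627776 → NEW=255, ERR=-98833869565905/1099511627776
(4,3): OLD=2156076125026553/17592186044416 → NEW=0, ERR=2156076125026553/17592186044416
(5,0): OLD=105975993130997/549755813888 → NEW=255, ERR=-34211739410443/549755813888
(5,1): OLD=2028271084674643/17592186044416 → NEW=0, ERR=2028271084674643/17592186044416
(5,2): OLD=2170385158883167/8796093022208 → NEW=255, ERR=-72618561779873/8796093022208
(5,3): OLD=43648225912702719/281474976710656 → NEW=255, ERR=-28127893148514561/281474976710656
Output grid:
  Row 0: #.#.  (2 black, running=2)
  Row 1: .###  (1 black, running=3)
  Row 2: ##.#  (1 black, running=4)
  Row 3: .##.  (2 black, running=6)
  Row 4: #.#.  (2 black, running=8)
  Row 5: #.##  (1 black, running=9)

Answer: 9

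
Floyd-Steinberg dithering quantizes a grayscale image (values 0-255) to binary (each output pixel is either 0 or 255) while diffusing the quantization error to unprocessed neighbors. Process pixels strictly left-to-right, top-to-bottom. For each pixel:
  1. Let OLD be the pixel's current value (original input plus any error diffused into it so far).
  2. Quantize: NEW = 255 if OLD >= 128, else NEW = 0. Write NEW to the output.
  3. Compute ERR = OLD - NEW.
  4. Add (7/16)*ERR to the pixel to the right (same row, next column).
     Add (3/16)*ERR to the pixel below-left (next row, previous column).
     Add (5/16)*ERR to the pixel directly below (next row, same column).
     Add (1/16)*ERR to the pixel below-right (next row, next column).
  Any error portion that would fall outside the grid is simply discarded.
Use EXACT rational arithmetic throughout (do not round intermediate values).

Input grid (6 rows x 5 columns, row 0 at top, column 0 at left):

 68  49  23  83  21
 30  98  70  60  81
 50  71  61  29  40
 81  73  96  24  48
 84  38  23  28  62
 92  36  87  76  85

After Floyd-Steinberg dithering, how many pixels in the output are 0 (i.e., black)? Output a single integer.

Answer: 24

Derivation:
(0,0): OLD=68 → NEW=0, ERR=68
(0,1): OLD=315/4 → NEW=0, ERR=315/4
(0,2): OLD=3677/64 → NEW=0, ERR=3677/64
(0,3): OLD=110731/1024 → NEW=0, ERR=110731/1024
(0,4): OLD=1119181/16384 → NEW=0, ERR=1119181/16384
(1,0): OLD=4225/64 → NEW=0, ERR=4225/64
(1,1): OLD=85255/512 → NEW=255, ERR=-45305/512
(1,2): OLD=1219603/16384 → NEW=0, ERR=1219603/16384
(1,3): OLD=9355799/65536 → NEW=255, ERR=-7355881/65536
(1,4): OLD=62913893/1048576 → NEW=0, ERR=62913893/1048576
(2,0): OLD=442685/8192 → NEW=0, ERR=442685/8192
(2,1): OLD=22301423/262144 → NEW=0, ERR=22301423/262144
(2,2): OLD=398064013/4194304 → NEW=0, ERR=398064013/4194304
(2,3): OLD=3445908311/67108864 → NEW=0, ERR=3445908311/67108864
(2,4): OLD=79671054753/1073741824 → NEW=0, ERR=79671054753/1073741824
(3,0): OLD=477472493/4194304 → NEW=0, ERR=477472493/4194304
(3,1): OLD=5723107561/33554432 → NEW=255, ERR=-2833272599/33554432
(3,2): OLD=111305408979/1073741824 → NEW=0, ERR=111305408979/1073741824
(3,3): OLD=226005617467/2147483648 → NEW=0, ERR=226005617467/2147483648
(3,4): OLD=4138286377415/34359738368 → NEW=0, ERR=4138286377415/34359738368
(4,0): OLD=55696238531/536870912 → NEW=0, ERR=55696238531/536870912
(4,1): OLD=1435407937731/17179869184 → NEW=0, ERR=1435407937731/17179869184
(4,2): OLD=29247979390669/274877906944 → NEW=0, ERR=29247979390669/274877906944
(4,3): OLD=600337810981059/4398046511104 → NEW=255, ERR=-521164049350461/4398046511104
(4,4): OLD=3826076579679957/70368744177664 → NEW=0, ERR=3826076579679957/70368744177664
(5,0): OLD=38506389417001/274877906944 → NEW=255, ERR=-31587476853719/274877906944
(5,1): OLD=84155191871035/2199023255552 → NEW=0, ERR=84155191871035/2199023255552
(5,2): OLD=8444064064912531/70368744177664 → NEW=0, ERR=8444064064912531/70368744177664
(5,3): OLD=30487357472360349/281474976710656 → NEW=0, ERR=30487357472360349/281474976710656
(5,4): OLD=639384503068184239/4503599627370496 → NEW=255, ERR=-509033401911292241/4503599627370496
Output grid:
  Row 0: .....  (5 black, running=5)
  Row 1: .#.#.  (3 black, running=8)
  Row 2: .....  (5 black, running=13)
  Row 3: .#...  (4 black, running=17)
  Row 4: ...#.  (4 black, running=21)
  Row 5: #...#  (3 black, running=24)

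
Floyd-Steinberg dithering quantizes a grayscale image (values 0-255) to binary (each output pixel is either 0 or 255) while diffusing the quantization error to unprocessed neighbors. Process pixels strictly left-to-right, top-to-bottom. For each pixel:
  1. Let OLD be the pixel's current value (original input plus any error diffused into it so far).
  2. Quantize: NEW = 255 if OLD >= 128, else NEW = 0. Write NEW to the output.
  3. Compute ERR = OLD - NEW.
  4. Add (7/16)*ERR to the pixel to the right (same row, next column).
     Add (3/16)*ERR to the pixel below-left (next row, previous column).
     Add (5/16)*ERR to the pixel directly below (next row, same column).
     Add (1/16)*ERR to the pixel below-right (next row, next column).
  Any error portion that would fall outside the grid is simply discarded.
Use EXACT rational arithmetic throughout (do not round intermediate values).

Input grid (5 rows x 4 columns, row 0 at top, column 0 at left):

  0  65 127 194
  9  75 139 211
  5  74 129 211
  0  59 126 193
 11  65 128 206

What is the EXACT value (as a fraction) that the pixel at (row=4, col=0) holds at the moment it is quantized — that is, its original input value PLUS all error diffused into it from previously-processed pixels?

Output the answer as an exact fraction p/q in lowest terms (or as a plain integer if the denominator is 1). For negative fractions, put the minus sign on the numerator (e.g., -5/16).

Answer: 9236037451/268435456

Derivation:
(0,0): OLD=0 → NEW=0, ERR=0
(0,1): OLD=65 → NEW=0, ERR=65
(0,2): OLD=2487/16 → NEW=255, ERR=-1593/16
(0,3): OLD=38513/256 → NEW=255, ERR=-26767/256
(1,0): OLD=339/16 → NEW=0, ERR=339/16
(1,1): OLD=10997/128 → NEW=0, ERR=10997/128
(1,2): OLD=532201/4096 → NEW=255, ERR=-512279/4096
(1,3): OLD=7692975/65536 → NEW=0, ERR=7692975/65536
(2,0): OLD=56791/2048 → NEW=0, ERR=56791/2048
(2,1): OLD=5954205/65536 → NEW=0, ERR=5954205/65536
(2,2): OLD=20584101/131072 → NEW=255, ERR=-12839259/131072
(2,3): OLD=413161081/2097152 → NEW=255, ERR=-121612679/2097152
(3,0): OLD=26949175/1048576 → NEW=0, ERR=26949175/1048576
(3,1): OLD=1375771145/16777216 → NEW=0, ERR=1375771145/16777216
(3,2): OLD=33841711895/268435456 → NEW=0, ERR=33841711895/268435456
(3,3): OLD=961693754401/4294967296 → NEW=255, ERR=-133522906079/4294967296
(4,0): OLD=9236037451/268435456 → NEW=0, ERR=9236037451/268435456
Target (4,0): original=11, with diffused error = 9236037451/268435456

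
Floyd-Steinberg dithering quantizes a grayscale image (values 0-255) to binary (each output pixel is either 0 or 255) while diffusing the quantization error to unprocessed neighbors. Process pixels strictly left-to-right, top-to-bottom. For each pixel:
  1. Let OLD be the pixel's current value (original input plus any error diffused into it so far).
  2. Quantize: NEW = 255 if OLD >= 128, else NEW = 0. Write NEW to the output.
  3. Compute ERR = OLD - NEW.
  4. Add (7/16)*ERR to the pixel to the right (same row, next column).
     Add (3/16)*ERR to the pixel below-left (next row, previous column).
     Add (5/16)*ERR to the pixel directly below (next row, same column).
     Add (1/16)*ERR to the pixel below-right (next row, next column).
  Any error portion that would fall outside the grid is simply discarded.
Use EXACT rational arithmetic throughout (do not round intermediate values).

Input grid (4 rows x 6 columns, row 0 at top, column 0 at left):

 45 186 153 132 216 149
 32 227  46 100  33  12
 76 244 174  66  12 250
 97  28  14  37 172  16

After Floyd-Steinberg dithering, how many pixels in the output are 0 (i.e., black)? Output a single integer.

Answer: 15

Derivation:
(0,0): OLD=45 → NEW=0, ERR=45
(0,1): OLD=3291/16 → NEW=255, ERR=-789/16
(0,2): OLD=33645/256 → NEW=255, ERR=-31635/256
(0,3): OLD=319227/4096 → NEW=0, ERR=319227/4096
(0,4): OLD=16390365/65536 → NEW=255, ERR=-321315/65536
(0,5): OLD=153988619/1048576 → NEW=255, ERR=-113398261/1048576
(1,0): OLD=9425/256 → NEW=0, ERR=9425/256
(1,1): OLD=424631/2048 → NEW=255, ERR=-97609/2048
(1,2): OLD=-126973/65536 → NEW=0, ERR=-126973/65536
(1,3): OLD=30111111/262144 → NEW=0, ERR=30111111/262144
(1,4): OLD=1112581365/16777216 → NEW=0, ERR=1112581365/16777216
(1,5): OLD=1855177507/268435456 → NEW=0, ERR=1855177507/268435456
(2,0): OLD=2574541/32768 → NEW=0, ERR=2574541/32768
(2,1): OLD=278310559/1048576 → NEW=255, ERR=10923679/1048576
(2,2): OLD=3296901021/16777216 → NEW=255, ERR=-981289059/16777216
(2,3): OLD=11894255605/134217728 → NEW=0, ERR=11894255605/134217728
(2,4): OLD=343465005407/4294967296 → NEW=0, ERR=343465005407/4294967296
(2,5): OLD=20017359251849/68719476736 → NEW=255, ERR=2493892684169/68719476736
(3,0): OLD=2072087549/16777216 → NEW=0, ERR=2072087549/16777216
(3,1): OLD=10634498873/134217728 → NEW=0, ERR=10634498873/134217728
(3,2): OLD=51167849275/1073741824 → NEW=0, ERR=51167849275/1073741824
(3,3): OLD=6657586332849/68719476736 → NEW=0, ERR=6657586332849/68719476736
(3,4): OLD=138383920831121/549755813888 → NEW=255, ERR=-1803811710319/549755813888
(3,5): OLD=271830034441951/8796093022208 → NEW=0, ERR=271830034441951/8796093022208
Output grid:
  Row 0: .##.##  (2 black, running=2)
  Row 1: .#....  (5 black, running=7)
  Row 2: .##..#  (3 black, running=10)
  Row 3: ....#.  (5 black, running=15)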